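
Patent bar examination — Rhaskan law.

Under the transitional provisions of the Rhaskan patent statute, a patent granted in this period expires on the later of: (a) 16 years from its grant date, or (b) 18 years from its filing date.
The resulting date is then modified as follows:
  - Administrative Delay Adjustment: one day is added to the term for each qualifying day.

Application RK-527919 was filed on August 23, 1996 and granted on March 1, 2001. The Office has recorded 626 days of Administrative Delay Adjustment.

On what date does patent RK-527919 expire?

2018-11-17

(a) grant + 16 years → 1 March 2017.
(b) filing + 18 years → 23 August 2014.
Later of the two: 1 March 2017.
Administrative Delay Adjustment: +626 days → 17 November 2018.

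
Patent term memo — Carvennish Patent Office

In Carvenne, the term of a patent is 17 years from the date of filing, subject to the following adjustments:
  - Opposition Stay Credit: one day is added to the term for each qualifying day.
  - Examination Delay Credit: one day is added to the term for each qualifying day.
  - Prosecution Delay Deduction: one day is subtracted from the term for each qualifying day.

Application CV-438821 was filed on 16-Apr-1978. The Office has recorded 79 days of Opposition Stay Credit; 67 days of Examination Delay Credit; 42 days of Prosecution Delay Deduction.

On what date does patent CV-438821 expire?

Base term: filing date + 17 years → 16 April 1995.
Opposition Stay Credit: +79 days → 4 July 1995.
Examination Delay Credit: +67 days → 9 September 1995.
Prosecution Delay Deduction: −42 days → 29 July 1995.

1995-07-29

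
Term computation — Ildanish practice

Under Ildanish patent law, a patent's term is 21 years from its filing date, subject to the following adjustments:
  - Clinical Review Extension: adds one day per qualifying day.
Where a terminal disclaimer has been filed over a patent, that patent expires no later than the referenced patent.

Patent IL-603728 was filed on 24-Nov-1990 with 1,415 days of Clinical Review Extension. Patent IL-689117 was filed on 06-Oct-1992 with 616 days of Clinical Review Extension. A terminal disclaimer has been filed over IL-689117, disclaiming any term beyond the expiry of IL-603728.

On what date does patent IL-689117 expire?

Natural term of IL-689117:
  Base: filing + 21 years → 6 October 2013.
  Clinical Review Extension: +616 days → 14 June 2015.
Expiry of referenced patent IL-603728:
  Base: filing + 21 years → 24 November 2011.
  Clinical Review Extension: +1415 days → 9 October 2015.
Terminal disclaimer: IL-689117 expires on the earlier of 14 June 2015 and 9 October 2015.

2015-06-14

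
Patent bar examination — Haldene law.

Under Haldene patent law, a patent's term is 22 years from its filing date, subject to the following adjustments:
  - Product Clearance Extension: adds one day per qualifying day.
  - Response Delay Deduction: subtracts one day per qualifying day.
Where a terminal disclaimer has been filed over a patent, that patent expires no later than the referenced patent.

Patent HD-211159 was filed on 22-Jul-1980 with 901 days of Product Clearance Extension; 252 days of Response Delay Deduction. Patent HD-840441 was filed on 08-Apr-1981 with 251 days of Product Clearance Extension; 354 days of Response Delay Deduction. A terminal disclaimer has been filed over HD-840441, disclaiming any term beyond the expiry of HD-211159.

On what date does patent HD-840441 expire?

December 26, 2002

Natural term of HD-840441:
  Base: filing + 22 years → 8 April 2003.
  Product Clearance Extension: +251 days → 15 December 2003.
  Response Delay Deduction: −354 days → 26 December 2002.
Expiry of referenced patent HD-211159:
  Base: filing + 22 years → 22 July 2002.
  Product Clearance Extension: +901 days → 8 January 2005.
  Response Delay Deduction: −252 days → 1 May 2004.
Terminal disclaimer: HD-840441 expires on the earlier of 26 December 2002 and 1 May 2004.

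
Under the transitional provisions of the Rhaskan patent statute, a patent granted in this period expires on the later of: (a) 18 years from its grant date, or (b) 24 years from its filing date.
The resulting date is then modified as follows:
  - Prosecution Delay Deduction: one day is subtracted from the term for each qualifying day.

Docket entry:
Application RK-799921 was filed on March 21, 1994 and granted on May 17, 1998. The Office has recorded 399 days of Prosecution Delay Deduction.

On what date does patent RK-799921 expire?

2017-02-15

(a) grant + 18 years → 17 May 2016.
(b) filing + 24 years → 21 March 2018.
Later of the two: 21 March 2018.
Prosecution Delay Deduction: −399 days → 15 February 2017.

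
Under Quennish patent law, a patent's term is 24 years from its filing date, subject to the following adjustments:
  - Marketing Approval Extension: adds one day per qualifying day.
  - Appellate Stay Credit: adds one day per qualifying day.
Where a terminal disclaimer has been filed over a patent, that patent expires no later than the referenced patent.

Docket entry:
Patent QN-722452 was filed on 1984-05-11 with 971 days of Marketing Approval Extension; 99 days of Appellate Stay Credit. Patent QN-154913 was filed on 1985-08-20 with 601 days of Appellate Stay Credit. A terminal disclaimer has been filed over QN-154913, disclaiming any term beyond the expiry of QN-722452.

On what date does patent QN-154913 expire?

Natural term of QN-154913:
  Base: filing + 24 years → 20 August 2009.
  Appellate Stay Credit: +601 days → 13 April 2011.
Expiry of referenced patent QN-722452:
  Base: filing + 24 years → 11 May 2008.
  Marketing Approval Extension: +971 days → 7 January 2011.
  Appellate Stay Credit: +99 days → 16 April 2011.
Terminal disclaimer: QN-154913 expires on the earlier of 13 April 2011 and 16 April 2011.

April 13, 2011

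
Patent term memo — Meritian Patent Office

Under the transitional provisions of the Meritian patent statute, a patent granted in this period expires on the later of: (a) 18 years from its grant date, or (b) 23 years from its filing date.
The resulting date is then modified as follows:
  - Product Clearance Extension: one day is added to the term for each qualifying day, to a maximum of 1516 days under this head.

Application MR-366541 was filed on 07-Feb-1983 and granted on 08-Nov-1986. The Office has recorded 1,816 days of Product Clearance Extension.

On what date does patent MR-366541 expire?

2010-04-03

(a) grant + 18 years → 8 November 2004.
(b) filing + 23 years → 7 February 2006.
Later of the two: 7 February 2006.
Product Clearance Extension: 1816 days claimed exceeds the 1516-day cap, so +1516 days → 3 April 2010.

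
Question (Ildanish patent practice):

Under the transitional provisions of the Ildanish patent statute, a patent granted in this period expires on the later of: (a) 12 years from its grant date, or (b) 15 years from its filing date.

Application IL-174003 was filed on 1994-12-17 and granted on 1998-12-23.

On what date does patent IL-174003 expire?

(a) grant + 12 years → 23 December 2010.
(b) filing + 15 years → 17 December 2009.
Later of the two: 23 December 2010.

2010-12-23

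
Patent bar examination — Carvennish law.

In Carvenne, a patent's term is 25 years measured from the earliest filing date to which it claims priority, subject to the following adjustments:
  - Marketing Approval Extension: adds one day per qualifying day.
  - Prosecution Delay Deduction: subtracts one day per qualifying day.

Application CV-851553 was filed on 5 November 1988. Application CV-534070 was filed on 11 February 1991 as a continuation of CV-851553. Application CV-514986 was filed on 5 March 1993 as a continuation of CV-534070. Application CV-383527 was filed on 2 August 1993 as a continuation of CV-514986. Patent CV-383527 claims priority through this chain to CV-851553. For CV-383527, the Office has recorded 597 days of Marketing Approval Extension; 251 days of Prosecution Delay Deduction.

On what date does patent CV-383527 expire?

Earliest priority filing: 5 November 1988.
Base term: 5 November 1988 + 25 years → 5 November 2013.
Marketing Approval Extension: +597 days → 25 June 2015.
Prosecution Delay Deduction: −251 days → 17 October 2014.

2014-10-17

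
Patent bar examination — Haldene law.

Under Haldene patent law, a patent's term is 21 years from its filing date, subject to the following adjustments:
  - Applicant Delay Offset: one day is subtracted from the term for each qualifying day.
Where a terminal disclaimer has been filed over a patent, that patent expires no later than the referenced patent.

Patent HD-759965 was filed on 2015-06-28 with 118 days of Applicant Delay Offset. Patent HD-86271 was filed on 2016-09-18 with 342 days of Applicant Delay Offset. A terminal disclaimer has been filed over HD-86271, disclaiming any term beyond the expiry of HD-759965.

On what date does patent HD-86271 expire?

2036-03-02

Natural term of HD-86271:
  Base: filing + 21 years → 18 September 2037.
  Applicant Delay Offset: −342 days → 11 October 2036.
Expiry of referenced patent HD-759965:
  Base: filing + 21 years → 28 June 2036.
  Applicant Delay Offset: −118 days → 2 March 2036.
Terminal disclaimer: HD-86271 expires on the earlier of 11 October 2036 and 2 March 2036.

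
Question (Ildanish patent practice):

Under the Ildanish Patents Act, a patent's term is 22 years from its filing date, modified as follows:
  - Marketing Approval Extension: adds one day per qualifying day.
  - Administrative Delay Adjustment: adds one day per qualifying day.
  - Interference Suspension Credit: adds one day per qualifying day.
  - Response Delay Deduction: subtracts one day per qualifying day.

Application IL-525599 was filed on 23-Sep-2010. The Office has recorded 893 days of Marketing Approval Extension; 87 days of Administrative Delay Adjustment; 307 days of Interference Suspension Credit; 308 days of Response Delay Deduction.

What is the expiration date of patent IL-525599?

Base term: filing date + 22 years → 23 September 2032.
Marketing Approval Extension: +893 days → 5 March 2035.
Administrative Delay Adjustment: +87 days → 31 May 2035.
Interference Suspension Credit: +307 days → 2 April 2036.
Response Delay Deduction: −308 days → 30 May 2035.

May 30, 2035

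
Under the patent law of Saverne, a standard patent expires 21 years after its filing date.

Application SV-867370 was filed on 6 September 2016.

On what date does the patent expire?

Filing date + 21 years → 6 September 2037.

2037-09-06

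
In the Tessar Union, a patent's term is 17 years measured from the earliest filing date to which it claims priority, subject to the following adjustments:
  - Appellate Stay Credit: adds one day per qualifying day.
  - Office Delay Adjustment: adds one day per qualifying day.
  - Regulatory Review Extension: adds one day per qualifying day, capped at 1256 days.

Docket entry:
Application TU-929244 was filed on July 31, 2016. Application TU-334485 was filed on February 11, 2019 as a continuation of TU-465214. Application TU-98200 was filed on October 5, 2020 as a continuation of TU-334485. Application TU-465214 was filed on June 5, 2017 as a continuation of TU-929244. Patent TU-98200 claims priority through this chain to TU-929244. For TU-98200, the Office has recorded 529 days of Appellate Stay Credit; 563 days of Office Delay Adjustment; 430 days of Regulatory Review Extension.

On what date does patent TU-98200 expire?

Earliest priority filing: 31 July 2016.
Base term: 31 July 2016 + 17 years → 31 July 2033.
Appellate Stay Credit: +529 days → 11 January 2035.
Office Delay Adjustment: +563 days → 27 July 2036.
Regulatory Review Extension: 430 days (within the 1256-day cap) → +430 days → 30 September 2037.

2037-09-30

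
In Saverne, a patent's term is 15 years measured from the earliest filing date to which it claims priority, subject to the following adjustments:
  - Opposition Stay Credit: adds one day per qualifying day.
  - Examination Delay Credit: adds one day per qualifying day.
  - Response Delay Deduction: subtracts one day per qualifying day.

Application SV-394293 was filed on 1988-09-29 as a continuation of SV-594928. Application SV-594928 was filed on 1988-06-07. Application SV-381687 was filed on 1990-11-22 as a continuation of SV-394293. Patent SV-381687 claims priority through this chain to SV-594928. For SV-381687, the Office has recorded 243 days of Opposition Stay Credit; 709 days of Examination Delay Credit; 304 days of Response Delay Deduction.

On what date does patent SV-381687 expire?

2005-03-16

Earliest priority filing: 7 June 1988.
Base term: 7 June 1988 + 15 years → 7 June 2003.
Opposition Stay Credit: +243 days → 5 February 2004.
Examination Delay Credit: +709 days → 14 January 2006.
Response Delay Deduction: −304 days → 16 March 2005.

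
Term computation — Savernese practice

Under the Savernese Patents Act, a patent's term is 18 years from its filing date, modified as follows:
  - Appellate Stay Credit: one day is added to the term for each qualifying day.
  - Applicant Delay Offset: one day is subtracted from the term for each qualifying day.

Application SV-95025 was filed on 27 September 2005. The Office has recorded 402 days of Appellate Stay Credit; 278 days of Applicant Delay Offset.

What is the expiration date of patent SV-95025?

Base term: filing date + 18 years → 27 September 2023.
Appellate Stay Credit: +402 days → 2 November 2024.
Applicant Delay Offset: −278 days → 29 January 2024.

January 29, 2024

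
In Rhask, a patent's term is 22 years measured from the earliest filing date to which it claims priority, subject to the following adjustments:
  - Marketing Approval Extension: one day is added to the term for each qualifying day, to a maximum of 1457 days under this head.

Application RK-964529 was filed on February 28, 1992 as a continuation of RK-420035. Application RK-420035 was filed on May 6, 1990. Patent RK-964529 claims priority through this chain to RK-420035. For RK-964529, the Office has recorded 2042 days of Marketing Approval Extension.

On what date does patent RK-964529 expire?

Earliest priority filing: 6 May 1990.
Base term: 6 May 1990 + 22 years → 6 May 2012.
Marketing Approval Extension: 2042 days claimed exceeds the 1457-day cap, so +1457 days → 2 May 2016.

May 2, 2016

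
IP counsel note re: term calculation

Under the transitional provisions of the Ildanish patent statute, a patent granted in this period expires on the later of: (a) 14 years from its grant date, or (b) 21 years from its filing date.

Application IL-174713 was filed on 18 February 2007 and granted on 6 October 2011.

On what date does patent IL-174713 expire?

2028-02-18

(a) grant + 14 years → 6 October 2025.
(b) filing + 21 years → 18 February 2028.
Later of the two: 18 February 2028.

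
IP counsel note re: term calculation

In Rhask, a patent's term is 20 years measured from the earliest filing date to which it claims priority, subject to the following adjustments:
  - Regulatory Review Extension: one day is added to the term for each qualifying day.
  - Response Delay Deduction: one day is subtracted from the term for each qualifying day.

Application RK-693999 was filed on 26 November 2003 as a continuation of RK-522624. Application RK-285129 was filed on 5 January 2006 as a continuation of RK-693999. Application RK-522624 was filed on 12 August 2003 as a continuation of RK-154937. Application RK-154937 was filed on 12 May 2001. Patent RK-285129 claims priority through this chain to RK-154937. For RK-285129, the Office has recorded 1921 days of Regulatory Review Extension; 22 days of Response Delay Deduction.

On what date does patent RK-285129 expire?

Earliest priority filing: 12 May 2001.
Base term: 12 May 2001 + 20 years → 12 May 2021.
Regulatory Review Extension: +1921 days → 15 August 2026.
Response Delay Deduction: −22 days → 24 July 2026.

July 24, 2026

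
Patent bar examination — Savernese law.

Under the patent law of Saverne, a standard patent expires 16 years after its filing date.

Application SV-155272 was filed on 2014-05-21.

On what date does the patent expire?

Filing date + 16 years → 21 May 2030.

May 21, 2030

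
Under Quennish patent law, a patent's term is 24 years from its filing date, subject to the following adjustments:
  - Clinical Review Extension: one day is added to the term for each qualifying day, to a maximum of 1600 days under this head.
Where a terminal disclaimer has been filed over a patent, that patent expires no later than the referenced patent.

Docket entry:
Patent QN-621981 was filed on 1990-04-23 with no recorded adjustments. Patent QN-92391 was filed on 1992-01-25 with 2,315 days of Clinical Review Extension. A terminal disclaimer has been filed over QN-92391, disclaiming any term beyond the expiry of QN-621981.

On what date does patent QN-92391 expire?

Natural term of QN-92391:
  Base: filing + 24 years → 25 January 2016.
  Clinical Review Extension: 2315 days claimed exceeds the 1600-day cap, so +1600 days → 12 June 2020.
Expiry of referenced patent QN-621981:
  Base: filing + 24 years → 23 April 2014.
Terminal disclaimer: QN-92391 expires on the earlier of 12 June 2020 and 23 April 2014.

2014-04-23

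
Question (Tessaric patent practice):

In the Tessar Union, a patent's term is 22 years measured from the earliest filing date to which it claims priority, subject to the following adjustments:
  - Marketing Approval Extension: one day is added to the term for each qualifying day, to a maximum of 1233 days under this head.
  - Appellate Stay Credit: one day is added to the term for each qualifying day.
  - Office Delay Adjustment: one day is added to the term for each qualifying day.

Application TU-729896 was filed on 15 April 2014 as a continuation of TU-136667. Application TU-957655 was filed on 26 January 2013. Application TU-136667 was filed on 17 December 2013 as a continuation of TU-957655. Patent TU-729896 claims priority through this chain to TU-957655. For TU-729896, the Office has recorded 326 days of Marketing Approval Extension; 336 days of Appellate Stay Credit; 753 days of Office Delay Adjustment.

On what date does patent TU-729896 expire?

December 11, 2038

Earliest priority filing: 26 January 2013.
Base term: 26 January 2013 + 22 years → 26 January 2035.
Marketing Approval Extension: 326 days (within the 1233-day cap) → +326 days → 18 December 2035.
Appellate Stay Credit: +336 days → 18 November 2036.
Office Delay Adjustment: +753 days → 11 December 2038.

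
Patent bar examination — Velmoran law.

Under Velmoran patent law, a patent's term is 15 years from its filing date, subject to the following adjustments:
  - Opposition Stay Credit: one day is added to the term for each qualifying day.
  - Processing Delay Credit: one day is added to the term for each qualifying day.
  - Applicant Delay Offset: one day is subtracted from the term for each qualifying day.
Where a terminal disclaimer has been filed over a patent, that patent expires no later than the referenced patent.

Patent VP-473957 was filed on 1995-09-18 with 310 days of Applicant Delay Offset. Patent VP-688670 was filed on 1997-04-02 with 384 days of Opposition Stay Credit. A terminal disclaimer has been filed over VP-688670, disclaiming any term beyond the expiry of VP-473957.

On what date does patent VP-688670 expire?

Natural term of VP-688670:
  Base: filing + 15 years → 2 April 2012.
  Opposition Stay Credit: +384 days → 21 April 2013.
Expiry of referenced patent VP-473957:
  Base: filing + 15 years → 18 September 2010.
  Applicant Delay Offset: −310 days → 12 November 2009.
Terminal disclaimer: VP-688670 expires on the earlier of 21 April 2013 and 12 November 2009.

2009-11-12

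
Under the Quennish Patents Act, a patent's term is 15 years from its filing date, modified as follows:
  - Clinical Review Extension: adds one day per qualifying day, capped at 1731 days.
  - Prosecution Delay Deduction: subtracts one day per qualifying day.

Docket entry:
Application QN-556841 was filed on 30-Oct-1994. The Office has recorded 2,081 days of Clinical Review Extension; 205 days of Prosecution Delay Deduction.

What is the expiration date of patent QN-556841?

January 3, 2014

Base term: filing date + 15 years → 30 October 2009.
Clinical Review Extension: 2081 days claimed exceeds the 1731-day cap, so +1731 days → 27 July 2014.
Prosecution Delay Deduction: −205 days → 3 January 2014.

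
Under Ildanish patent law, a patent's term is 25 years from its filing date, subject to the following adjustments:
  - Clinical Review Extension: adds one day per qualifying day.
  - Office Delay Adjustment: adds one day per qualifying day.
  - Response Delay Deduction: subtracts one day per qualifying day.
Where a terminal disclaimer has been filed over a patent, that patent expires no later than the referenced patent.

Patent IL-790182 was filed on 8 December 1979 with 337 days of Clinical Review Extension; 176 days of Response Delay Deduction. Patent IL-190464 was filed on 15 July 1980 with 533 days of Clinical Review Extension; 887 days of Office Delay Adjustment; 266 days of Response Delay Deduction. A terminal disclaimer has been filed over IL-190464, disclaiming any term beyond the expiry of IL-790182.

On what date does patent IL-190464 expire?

May 18, 2005

Natural term of IL-190464:
  Base: filing + 25 years → 15 July 2005.
  Clinical Review Extension: +533 days → 30 December 2006.
  Office Delay Adjustment: +887 days → 4 June 2009.
  Response Delay Deduction: −266 days → 11 September 2008.
Expiry of referenced patent IL-790182:
  Base: filing + 25 years → 8 December 2004.
  Clinical Review Extension: +337 days → 10 November 2005.
  Response Delay Deduction: −176 days → 18 May 2005.
Terminal disclaimer: IL-190464 expires on the earlier of 11 September 2008 and 18 May 2005.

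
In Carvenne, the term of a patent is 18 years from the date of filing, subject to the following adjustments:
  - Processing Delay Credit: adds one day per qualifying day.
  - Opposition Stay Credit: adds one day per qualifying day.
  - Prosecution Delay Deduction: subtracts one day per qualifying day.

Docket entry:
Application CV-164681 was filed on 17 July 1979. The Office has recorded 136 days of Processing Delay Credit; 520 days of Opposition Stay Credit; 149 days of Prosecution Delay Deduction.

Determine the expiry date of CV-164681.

1998-12-06

Base term: filing date + 18 years → 17 July 1997.
Processing Delay Credit: +136 days → 30 November 1997.
Opposition Stay Credit: +520 days → 4 May 1999.
Prosecution Delay Deduction: −149 days → 6 December 1998.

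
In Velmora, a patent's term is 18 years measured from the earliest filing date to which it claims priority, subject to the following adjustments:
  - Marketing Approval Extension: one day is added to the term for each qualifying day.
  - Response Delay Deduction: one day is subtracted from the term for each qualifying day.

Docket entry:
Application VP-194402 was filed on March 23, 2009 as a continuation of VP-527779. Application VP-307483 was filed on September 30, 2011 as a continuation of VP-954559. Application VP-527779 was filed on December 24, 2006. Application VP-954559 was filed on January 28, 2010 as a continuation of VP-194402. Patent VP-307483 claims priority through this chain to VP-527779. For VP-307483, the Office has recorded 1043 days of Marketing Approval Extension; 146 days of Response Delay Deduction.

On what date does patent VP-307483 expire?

Earliest priority filing: 24 December 2006.
Base term: 24 December 2006 + 18 years → 24 December 2024.
Marketing Approval Extension: +1043 days → 2 November 2027.
Response Delay Deduction: −146 days → 9 June 2027.

June 9, 2027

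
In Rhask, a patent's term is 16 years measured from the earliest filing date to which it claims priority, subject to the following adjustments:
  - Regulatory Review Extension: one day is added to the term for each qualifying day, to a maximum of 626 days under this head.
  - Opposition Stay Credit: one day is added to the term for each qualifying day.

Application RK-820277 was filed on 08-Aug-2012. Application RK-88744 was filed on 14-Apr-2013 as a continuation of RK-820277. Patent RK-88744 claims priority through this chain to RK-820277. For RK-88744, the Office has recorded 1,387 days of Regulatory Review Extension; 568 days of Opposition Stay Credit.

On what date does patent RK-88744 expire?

Earliest priority filing: 8 August 2012.
Base term: 8 August 2012 + 16 years → 8 August 2028.
Regulatory Review Extension: 1387 days claimed exceeds the 626-day cap, so +626 days → 26 April 2030.
Opposition Stay Credit: +568 days → 15 November 2031.

2031-11-15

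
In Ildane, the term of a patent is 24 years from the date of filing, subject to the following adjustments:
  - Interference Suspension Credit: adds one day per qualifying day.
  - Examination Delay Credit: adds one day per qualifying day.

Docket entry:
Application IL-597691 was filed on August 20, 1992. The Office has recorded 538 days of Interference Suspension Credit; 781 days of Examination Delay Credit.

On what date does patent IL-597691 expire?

March 31, 2020

Base term: filing date + 24 years → 20 August 2016.
Interference Suspension Credit: +538 days → 9 February 2018.
Examination Delay Credit: +781 days → 31 March 2020.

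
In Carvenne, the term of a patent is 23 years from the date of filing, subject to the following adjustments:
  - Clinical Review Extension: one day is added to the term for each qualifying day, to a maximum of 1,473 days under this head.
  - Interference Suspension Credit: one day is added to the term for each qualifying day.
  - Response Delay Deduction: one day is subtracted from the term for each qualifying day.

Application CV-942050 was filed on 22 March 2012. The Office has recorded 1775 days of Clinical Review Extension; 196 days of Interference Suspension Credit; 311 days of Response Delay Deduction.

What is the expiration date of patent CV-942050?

2038-12-09

Base term: filing date + 23 years → 22 March 2035.
Clinical Review Extension: 1775 days claimed exceeds the 1473-day cap, so +1473 days → 3 April 2039.
Interference Suspension Credit: +196 days → 16 October 2039.
Response Delay Deduction: −311 days → 9 December 2038.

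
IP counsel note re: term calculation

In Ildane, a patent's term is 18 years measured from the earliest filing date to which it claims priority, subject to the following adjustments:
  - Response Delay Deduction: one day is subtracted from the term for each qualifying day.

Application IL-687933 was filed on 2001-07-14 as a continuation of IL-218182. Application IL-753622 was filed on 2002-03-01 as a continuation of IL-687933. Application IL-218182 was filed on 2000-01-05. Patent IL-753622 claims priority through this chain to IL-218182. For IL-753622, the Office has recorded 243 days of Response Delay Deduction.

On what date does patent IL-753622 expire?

Earliest priority filing: 5 January 2000.
Base term: 5 January 2000 + 18 years → 5 January 2018.
Response Delay Deduction: −243 days → 7 May 2017.

May 7, 2017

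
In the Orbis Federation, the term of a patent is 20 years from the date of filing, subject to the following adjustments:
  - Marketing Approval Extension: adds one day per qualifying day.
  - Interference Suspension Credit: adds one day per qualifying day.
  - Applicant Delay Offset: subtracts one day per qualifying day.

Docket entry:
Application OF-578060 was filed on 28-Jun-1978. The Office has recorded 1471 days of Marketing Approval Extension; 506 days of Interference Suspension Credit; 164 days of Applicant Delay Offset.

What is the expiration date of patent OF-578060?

June 15, 2003

Base term: filing date + 20 years → 28 June 1998.
Marketing Approval Extension: +1471 days → 8 July 2002.
Interference Suspension Credit: +506 days → 26 November 2003.
Applicant Delay Offset: −164 days → 15 June 2003.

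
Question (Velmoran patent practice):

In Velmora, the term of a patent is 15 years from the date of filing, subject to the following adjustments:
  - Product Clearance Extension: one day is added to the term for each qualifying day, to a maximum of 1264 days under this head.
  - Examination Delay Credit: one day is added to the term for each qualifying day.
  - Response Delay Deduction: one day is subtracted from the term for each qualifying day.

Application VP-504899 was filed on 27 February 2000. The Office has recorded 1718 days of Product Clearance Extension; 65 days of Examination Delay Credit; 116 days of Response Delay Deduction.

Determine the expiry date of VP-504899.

Base term: filing date + 15 years → 27 February 2015.
Product Clearance Extension: 1718 days claimed exceeds the 1264-day cap, so +1264 days → 14 August 2018.
Examination Delay Credit: +65 days → 18 October 2018.
Response Delay Deduction: −116 days → 24 June 2018.

June 24, 2018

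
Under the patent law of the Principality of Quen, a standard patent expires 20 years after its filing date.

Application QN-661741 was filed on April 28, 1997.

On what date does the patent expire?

Filing date + 20 years → 28 April 2017.

April 28, 2017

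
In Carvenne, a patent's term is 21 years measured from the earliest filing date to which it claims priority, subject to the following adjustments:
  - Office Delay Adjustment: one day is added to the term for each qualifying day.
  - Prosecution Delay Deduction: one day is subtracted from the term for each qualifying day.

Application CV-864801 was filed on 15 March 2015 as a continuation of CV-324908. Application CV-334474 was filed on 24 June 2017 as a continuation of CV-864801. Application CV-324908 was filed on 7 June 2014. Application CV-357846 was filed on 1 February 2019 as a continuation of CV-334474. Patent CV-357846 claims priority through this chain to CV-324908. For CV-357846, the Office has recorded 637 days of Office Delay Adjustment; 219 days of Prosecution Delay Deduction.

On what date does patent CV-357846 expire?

Earliest priority filing: 7 June 2014.
Base term: 7 June 2014 + 21 years → 7 June 2035.
Office Delay Adjustment: +637 days → 5 March 2037.
Prosecution Delay Deduction: −219 days → 29 July 2036.

2036-07-29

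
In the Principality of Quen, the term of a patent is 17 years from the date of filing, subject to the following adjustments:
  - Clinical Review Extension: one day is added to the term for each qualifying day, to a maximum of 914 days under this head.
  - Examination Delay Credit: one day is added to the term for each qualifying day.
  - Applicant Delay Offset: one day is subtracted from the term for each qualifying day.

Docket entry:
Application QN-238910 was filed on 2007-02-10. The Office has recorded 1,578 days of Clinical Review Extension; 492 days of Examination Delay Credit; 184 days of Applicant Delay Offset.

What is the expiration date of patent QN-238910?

Base term: filing date + 17 years → 10 February 2024.
Clinical Review Extension: 1578 days claimed exceeds the 914-day cap, so +914 days → 12 August 2026.
Examination Delay Credit: +492 days → 17 December 2027.
Applicant Delay Offset: −184 days → 16 June 2027.

2027-06-16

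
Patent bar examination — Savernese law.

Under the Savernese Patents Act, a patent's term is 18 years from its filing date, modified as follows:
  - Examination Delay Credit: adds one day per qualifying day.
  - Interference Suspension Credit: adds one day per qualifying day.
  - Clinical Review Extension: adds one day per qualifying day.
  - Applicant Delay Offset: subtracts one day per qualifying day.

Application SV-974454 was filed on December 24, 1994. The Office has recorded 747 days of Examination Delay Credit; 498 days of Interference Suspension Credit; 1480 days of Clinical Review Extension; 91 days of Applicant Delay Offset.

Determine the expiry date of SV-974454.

2020-03-11

Base term: filing date + 18 years → 24 December 2012.
Examination Delay Credit: +747 days → 10 January 2015.
Interference Suspension Credit: +498 days → 22 May 2016.
Clinical Review Extension: +1480 days → 10 June 2020.
Applicant Delay Offset: −91 days → 11 March 2020.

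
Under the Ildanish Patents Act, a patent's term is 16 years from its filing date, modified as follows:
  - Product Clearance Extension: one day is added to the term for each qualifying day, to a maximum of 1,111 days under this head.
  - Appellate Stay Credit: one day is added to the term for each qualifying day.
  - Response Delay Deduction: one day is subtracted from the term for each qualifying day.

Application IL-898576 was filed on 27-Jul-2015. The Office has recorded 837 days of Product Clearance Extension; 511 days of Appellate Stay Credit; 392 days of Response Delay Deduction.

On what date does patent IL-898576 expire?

Base term: filing date + 16 years → 27 July 2031.
Product Clearance Extension: 837 days (within the 1111-day cap) → +837 days → 10 November 2033.
Appellate Stay Credit: +511 days → 5 April 2035.
Response Delay Deduction: −392 days → 9 March 2034.

March 9, 2034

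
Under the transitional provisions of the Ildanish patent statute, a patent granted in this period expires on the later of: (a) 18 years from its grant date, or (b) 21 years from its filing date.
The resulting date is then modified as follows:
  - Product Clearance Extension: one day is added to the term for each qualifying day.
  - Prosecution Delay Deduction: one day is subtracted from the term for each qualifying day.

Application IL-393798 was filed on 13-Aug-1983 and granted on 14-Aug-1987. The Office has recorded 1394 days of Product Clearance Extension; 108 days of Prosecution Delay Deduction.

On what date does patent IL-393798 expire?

2009-02-20

(a) grant + 18 years → 14 August 2005.
(b) filing + 21 years → 13 August 2004.
Later of the two: 14 August 2005.
Product Clearance Extension: +1394 days → 8 June 2009.
Prosecution Delay Deduction: −108 days → 20 February 2009.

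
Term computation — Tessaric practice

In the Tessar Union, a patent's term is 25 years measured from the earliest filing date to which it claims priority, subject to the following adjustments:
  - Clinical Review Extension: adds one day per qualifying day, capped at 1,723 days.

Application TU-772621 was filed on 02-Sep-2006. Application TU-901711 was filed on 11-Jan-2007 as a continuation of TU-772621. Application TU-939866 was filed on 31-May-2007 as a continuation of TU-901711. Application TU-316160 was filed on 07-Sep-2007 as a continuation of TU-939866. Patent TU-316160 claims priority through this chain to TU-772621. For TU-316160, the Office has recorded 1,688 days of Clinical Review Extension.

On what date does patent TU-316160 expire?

Earliest priority filing: 2 September 2006.
Base term: 2 September 2006 + 25 years → 2 September 2031.
Clinical Review Extension: 1688 days (within the 1723-day cap) → +1688 days → 16 April 2036.

April 16, 2036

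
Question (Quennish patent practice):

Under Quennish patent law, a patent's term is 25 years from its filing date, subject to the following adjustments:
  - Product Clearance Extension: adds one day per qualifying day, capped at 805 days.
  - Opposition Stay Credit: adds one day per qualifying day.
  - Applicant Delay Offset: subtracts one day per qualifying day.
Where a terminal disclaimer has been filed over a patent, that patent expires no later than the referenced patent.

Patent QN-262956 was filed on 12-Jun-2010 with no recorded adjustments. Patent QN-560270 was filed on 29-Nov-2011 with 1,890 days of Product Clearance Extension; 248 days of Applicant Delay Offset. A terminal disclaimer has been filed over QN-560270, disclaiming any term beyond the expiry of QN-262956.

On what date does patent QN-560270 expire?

Natural term of QN-560270:
  Base: filing + 25 years → 29 November 2036.
  Product Clearance Extension: 1890 days claimed exceeds the 805-day cap, so +805 days → 12 February 2039.
  Applicant Delay Offset: −248 days → 9 June 2038.
Expiry of referenced patent QN-262956:
  Base: filing + 25 years → 12 June 2035.
Terminal disclaimer: QN-560270 expires on the earlier of 9 June 2038 and 12 June 2035.

June 12, 2035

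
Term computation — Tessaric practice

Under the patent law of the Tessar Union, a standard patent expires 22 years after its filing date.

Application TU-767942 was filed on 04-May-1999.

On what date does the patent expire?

Filing date + 22 years → 4 May 2021.

May 4, 2021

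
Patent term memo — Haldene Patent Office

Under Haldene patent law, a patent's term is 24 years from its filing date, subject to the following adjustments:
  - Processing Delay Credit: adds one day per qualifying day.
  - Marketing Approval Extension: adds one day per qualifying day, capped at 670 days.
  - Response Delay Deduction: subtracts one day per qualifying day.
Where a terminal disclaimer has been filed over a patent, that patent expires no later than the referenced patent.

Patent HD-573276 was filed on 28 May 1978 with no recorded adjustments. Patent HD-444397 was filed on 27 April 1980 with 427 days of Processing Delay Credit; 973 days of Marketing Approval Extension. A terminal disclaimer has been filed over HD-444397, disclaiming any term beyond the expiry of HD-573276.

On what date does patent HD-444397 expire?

2002-05-28

Natural term of HD-444397:
  Base: filing + 24 years → 27 April 2004.
  Processing Delay Credit: +427 days → 28 June 2005.
  Marketing Approval Extension: 973 days claimed exceeds the 670-day cap, so +670 days → 29 April 2007.
Expiry of referenced patent HD-573276:
  Base: filing + 24 years → 28 May 2002.
Terminal disclaimer: HD-444397 expires on the earlier of 29 April 2007 and 28 May 2002.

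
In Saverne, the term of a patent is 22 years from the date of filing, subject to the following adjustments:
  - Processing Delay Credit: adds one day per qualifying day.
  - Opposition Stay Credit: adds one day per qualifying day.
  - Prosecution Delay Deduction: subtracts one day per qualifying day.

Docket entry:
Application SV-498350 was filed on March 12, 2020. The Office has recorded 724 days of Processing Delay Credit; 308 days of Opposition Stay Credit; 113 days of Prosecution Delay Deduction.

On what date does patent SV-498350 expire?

Base term: filing date + 22 years → 12 March 2042.
Processing Delay Credit: +724 days → 5 March 2044.
Opposition Stay Credit: +308 days → 7 January 2045.
Prosecution Delay Deduction: −113 days → 16 September 2044.

2044-09-16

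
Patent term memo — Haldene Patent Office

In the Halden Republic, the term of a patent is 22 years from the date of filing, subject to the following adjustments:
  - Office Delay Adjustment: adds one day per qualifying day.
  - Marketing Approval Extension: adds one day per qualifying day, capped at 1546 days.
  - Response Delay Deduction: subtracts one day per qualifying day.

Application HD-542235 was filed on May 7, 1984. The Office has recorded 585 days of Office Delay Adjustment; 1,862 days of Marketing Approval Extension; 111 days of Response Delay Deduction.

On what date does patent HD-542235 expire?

2011-11-17

Base term: filing date + 22 years → 7 May 2006.
Office Delay Adjustment: +585 days → 13 December 2007.
Marketing Approval Extension: 1862 days claimed exceeds the 1546-day cap, so +1546 days → 7 March 2012.
Response Delay Deduction: −111 days → 17 November 2011.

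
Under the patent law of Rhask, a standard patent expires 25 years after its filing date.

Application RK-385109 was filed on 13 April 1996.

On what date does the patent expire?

2021-04-13

Filing date + 25 years → 13 April 2021.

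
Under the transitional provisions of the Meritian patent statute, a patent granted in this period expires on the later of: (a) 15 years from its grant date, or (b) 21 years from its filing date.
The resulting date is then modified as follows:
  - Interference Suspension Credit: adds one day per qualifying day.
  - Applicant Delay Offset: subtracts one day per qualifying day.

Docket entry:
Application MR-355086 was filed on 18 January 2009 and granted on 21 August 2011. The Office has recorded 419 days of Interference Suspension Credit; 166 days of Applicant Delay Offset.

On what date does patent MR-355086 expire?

(a) grant + 15 years → 21 August 2026.
(b) filing + 21 years → 18 January 2030.
Later of the two: 18 January 2030.
Interference Suspension Credit: +419 days → 13 March 2031.
Applicant Delay Offset: −166 days → 28 September 2030.

September 28, 2030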